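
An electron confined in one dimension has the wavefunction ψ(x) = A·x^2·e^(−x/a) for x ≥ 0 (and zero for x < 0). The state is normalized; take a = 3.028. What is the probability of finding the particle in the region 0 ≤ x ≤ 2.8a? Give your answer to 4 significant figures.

P ≈ 0.6578

|ψ|² is the probability density, so P = ∫_{0}^{2.8a} |ψ|² dx.
With A² fixed by ∫|ψ|² = 1, i.e. A² = (3·a^5/4)^(−1), substitute and integrate.
In terms of u = x/a (A² and the length scale cancel between numerator and denominator), P = [∫_{0}^{2.8} u^4·e^(-2·u) du] / [∫_{0}^{∞} u^4·e^(-2·u) du].
Using ∫ u^4·e^(-2·u) du = -(u^4/2 + u^3 + 3·u^2/2 + 3·u/2 + 3/4)·e^(-2·u), the numerator is ≈ 0.493387 and the denominator is 3/4.
The result is P = 0.65785.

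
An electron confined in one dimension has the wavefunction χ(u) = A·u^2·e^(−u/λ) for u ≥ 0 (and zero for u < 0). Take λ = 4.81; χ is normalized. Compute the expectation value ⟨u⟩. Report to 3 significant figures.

The expectation value is the |χ|²-weighted average of u: ∫ u|χ|² du.
The ratio of the moment integral to the normalization integral gives ⟨u⟩ = 5·λ/2.
Putting λ = 4.81 gives 12.03.

⟨u⟩ ≈ 12.0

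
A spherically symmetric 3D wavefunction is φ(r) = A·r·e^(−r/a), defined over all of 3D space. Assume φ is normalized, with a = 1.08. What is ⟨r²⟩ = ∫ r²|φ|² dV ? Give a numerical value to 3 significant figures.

By definition ⟨r²⟩ = ∫ r^2 |φ(r)|² 4πr² dr.
Using ∫₀^∞ rⁿ e^(−αr) dr = n!/αⁿ⁺¹, evaluating both integrals, ⟨r²⟩ = 15·a^2/2.
Putting a = 1.08 gives 8.748.

⟨r^2⟩ ≈ 8.75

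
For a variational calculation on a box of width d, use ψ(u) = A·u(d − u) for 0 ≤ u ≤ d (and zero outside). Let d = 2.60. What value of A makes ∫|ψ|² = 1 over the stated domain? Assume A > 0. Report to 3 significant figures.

A ≈ 0.502

Require ∫ |ψ|² du = 1 over the whole domain.
Expanding the polynomial and integrating term by term, the integral (without the A² prefactor) comes out to d^5/30.
Setting this equal to 1 gives A² = 1/(d^5/30).
With d = 2.60: A² = 0.2525 and A = 0.5025.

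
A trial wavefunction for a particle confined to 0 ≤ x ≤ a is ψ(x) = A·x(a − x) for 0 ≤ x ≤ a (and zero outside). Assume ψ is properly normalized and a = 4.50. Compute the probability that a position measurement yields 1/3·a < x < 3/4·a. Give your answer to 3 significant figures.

P ≈ 0.687

The probability is P = ∫ |ψ|² dx over [1/3·a, 3/4·a].
The normalization integral ∫|ψ|²dx over the whole domain equals a^5/30·A², and A² cancels in the ratio.
Substituting u = x/a, A² and the length scale cancel in the ratio: P = ∫_{1/3}^{3/4} u^2·(1 - u)^2 du / ∫_{0}^{1} u^2·(1 - u)^2 du.
An antiderivative of u^2·(1 - u)^2 is u^3·(6·u^2 - 15·u + 10)/30; evaluating from 1/3 to 3/4 gives ≈ 0.022887, while the full integral is 1/30.
This works out to P = 0.6866.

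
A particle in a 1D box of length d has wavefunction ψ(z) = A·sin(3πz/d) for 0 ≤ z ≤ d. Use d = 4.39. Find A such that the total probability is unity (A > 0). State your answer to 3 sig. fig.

A ≈ 0.675

Require ∫ |ψ|² dz = 1 over the whole domain.
Carrying out the integral gives A² · d/2.
Setting this equal to 1 gives A² = 1/(d/2).
With d = 4.39: A² = 0.4556 and A = 0.6750.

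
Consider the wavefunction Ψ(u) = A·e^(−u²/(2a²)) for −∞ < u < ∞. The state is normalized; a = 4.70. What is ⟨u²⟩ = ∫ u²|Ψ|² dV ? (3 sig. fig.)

The expectation value is the |Ψ|²-weighted average of u^2: ∫ u^2|Ψ|² du.
Using the Gaussian integral ∫_{−∞}^{∞} e^(−αu²) du = √(π/α), evaluating both integrals, ⟨u²⟩ = a^2/2.
Putting a = 4.70 gives 11.05.

⟨u^2⟩ ≈ 11.0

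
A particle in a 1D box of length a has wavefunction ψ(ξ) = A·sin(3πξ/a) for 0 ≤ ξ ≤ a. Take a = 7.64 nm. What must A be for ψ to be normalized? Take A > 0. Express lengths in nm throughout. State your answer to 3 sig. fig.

A ≈ 0.512 nm^(-1/2)

The normalization condition is ∫|ψ|² dξ = 1 from 0 to a.
Using sin²θ = (1 − cos 2θ)/2, ∫|ψ|² dξ = A²·(a/2).
Plugging in a = 7.64 yields A = 0.5116.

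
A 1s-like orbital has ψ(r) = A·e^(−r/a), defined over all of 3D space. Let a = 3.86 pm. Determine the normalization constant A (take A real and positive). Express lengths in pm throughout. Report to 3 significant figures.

Normalization requires ∫|ψ|² 4πr² dr = 1, integrated from 0 to ∞.
The angular integral contributes 4π, leaving ∫₀^∞ r²|ψ|² dr.
Recall ∫₀^∞ r^m e^(−r/β) dr = m!·β^(m+1), with ψ = A·e^(−r/a), the integral evaluates to A²·[π·a^3].
Hence A² = 1/[π·a^3].
With a = 3.86: A² = 0.005535 and A = 0.07440.

A ≈ 0.0744 pm^(-3/2)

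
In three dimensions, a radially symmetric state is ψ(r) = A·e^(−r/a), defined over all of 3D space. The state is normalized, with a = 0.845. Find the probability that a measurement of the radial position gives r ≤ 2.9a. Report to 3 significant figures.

Integrate the radial probability density 4πr²|ψ|² over r ≤ 2.9a.
The full normalization integral is A²·[π·a^3] = 1, fixing A².
In terms of u = r/a (A², 4π and the length scale all cancel between numerator and denominator), P = [∫_{0}^{2.9} u^2·e^(-2·u) du] / [∫_{0}^{∞} u^2·e^(-2·u) du].
An antiderivative of u^2·e^(-2·u) is -(2·u^2 + 2·u + 1)·e^(-2·u)/4; evaluating from 0 to 2.9 gives 1/4 - 1181·e^(-29/5)/200, while the full integral is 1/4.
This evaluates to P = 0.9285.

P ≈ 0.928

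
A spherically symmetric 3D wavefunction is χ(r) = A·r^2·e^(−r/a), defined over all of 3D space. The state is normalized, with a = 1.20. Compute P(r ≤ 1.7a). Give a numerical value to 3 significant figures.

P ≈ 0.0579

With dV = 4πr²dr, the probability is ∫|χ|² dV over r ≤ 1.7a.
The full normalization integral is A²·[45·π·a^7/2] = 1, fixing A².
In terms of u = r/a (A², 4π and the length scale all cancel between numerator and denominator), P = [∫_{0}^{1.7} u^6·e^(-2·u) du] / [∫_{0}^{∞} u^6·e^(-2·u) du].
Using ∫ u^6·e^(-2·u) du = -(4·u^6 + 12·u^5 + 30·u^4 + 60·u^3 + 90·u^2 + 90·u + 45)·e^(-2·u)/8, the numerator is ≈ 0.32542 and the denominator is 45/8.
This evaluates to P = 0.05785.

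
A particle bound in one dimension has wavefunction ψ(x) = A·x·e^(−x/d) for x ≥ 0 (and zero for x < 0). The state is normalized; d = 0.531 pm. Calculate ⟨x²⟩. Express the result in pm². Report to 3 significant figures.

⟨x^2⟩ ≈ 0.846 pm^2

The expectation value is the |ψ|²-weighted average of x^2: ∫ x^2|ψ|² dx.
The ratio of the moment integral to the normalization integral gives ⟨x²⟩ = 3·d^2.
Putting d = 0.531 gives 0.8459.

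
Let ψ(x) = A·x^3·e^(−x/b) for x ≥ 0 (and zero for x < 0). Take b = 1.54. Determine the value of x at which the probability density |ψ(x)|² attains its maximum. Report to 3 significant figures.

Differentiate |ψ(x)|² with respect to x and set to zero.
This gives x = 3·b.
With b = 1.54, the most probable position is 4.620.

x ≈ 4.62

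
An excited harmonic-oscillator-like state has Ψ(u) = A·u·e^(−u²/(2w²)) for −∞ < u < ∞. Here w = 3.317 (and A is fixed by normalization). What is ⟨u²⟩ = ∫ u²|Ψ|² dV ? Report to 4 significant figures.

⟨u^2⟩ ≈ 16.50

The expectation value is the |Ψ|²-weighted average of u^2: ∫ u^2|Ψ|² du.
Using the Gaussian integral ∫_{−∞}^{∞} e^(−αu²) du = √(π/α), the ratio of the moment integral to the normalization integral gives ⟨u²⟩ = 3·w^2/2.
With w = 3.317, ⟨u^2⟩ = 16.504.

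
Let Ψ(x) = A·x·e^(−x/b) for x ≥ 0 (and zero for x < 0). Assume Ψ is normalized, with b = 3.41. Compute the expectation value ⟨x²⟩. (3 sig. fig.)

By definition ⟨x²⟩ = ∫ x^2 |Ψ(x)|² dx.
Recall ∫₀^∞ x^m e^(−x/β) dx = m!·β^(m+1), the ratio of the moment integral to the normalization integral gives ⟨x²⟩ = 3·b^2.
Putting b = 3.41 gives 34.88.

⟨x^2⟩ ≈ 34.9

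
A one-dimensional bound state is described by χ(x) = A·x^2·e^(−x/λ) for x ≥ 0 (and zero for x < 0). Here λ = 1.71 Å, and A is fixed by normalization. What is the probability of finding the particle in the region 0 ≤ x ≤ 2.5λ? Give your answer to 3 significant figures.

P ≈ 0.560

P = ∫_{0}^{2.5λ} |χ(x)|² dx.
Since A² = 1/(3·λ^5/4), this is the region integral divided by the full normalization integral.
Let u = x/λ; then A² and the length scale cancel, so P = ∫_{0}^{2.5} u^4·e^(-2·u) du ÷ ∫_{0}^{∞} u^4·e^(-2·u) du.
An antiderivative of u^4·e^(-2·u) is -(u^4/2 + u^3 + 3·u^2/2 + 3·u/2 + 3/4)·e^(-2·u); evaluating from 0 to 2.5 gives 3/4 - 1569·e^(-5)/32, while the full integral is 3/4.
Evaluating gives P = 0.5595.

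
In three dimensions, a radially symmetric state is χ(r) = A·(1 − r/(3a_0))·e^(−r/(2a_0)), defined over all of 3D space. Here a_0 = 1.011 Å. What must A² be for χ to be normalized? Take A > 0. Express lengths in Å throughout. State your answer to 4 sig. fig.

Require ∫ |χ|² 4πr² dr = 1 over the whole domain.
(Spherical symmetry: dV = 4πr² dr.)
Using ∫₀^∞ rⁿ e^(−αr) dr = n!/αⁿ⁺¹, carrying out the integral gives A² · 8·π·a_0^3/3.
Plugging in a_0 = 1.011 yields A = 0.33987.

A^2 ≈ 0.1155 Å^(-3)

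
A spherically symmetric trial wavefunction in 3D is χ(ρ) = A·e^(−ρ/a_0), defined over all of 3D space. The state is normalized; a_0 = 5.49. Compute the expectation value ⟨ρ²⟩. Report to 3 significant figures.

The expectation value is the |χ|²-weighted average of ρ^2: ∫ ρ^2|χ|² 4πρ² dρ.
The ratio of the moment integral to the normalization integral gives ⟨ρ²⟩ = 3·a_0^2.
Putting a_0 = 5.49 gives 90.42.

⟨ρ^2⟩ ≈ 90.4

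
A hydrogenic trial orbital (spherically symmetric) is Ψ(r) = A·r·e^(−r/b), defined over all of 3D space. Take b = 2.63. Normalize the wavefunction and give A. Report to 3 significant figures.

We need A² ∫|f|² 4πr² dr = 1, taking the integral from 0 to ∞.
The integral (without the A² prefactor) comes out to 3·π·b^5.
With b = 2.63: A² = 0.0008432 and A = 0.02904.

A ≈ 0.0290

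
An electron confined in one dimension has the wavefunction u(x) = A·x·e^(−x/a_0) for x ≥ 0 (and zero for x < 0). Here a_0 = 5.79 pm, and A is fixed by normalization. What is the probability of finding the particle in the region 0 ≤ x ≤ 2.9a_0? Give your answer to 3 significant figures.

P ≈ 0.928

|u|² is the probability density, so P = ∫_{0}^{2.9a_0} |u|² dx.
The normalization integral ∫|u|²dx over the whole domain equals a_0^3/4·A², and A² cancels in the ratio.
In terms of t = x/a_0 (A² and the length scale cancel between numerator and denominator), P = [∫_{0}^{2.9} t^2·e^(-2·t) dt] / [∫_{0}^{∞} t^2·e^(-2·t) dt].
An antiderivative of t^2·e^(-2·t) is -(2·t^2 + 2·t + 1)·e^(-2·t)/4; evaluating from 0 to 2.9 gives 1/4 - 1181·e^(-29/5)/200, while the full integral is 1/4.
The result is P = 0.9285.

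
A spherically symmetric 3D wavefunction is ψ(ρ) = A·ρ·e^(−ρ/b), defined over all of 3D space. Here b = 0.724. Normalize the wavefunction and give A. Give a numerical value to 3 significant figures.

A ≈ 0.730

The normalization condition is ∫|ψ|² 4πρ² dρ = 1 from 0 to ∞.
With ψ = A·ρ·e^(−ρ/b), the integral evaluates to A²·[3·π·b^5].
So A² = (3·π·b^5)^(−1).
Substituting b = 0.724 gives A² = 0.5334, so A = 0.7303.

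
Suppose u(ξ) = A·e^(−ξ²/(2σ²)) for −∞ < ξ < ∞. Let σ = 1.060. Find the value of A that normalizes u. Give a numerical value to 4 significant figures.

Normalization requires ∫|u|² dξ = 1, integrated from −∞ to ∞.
Differentiating ∫e^(−αξ²) dξ = √(π/α) under α to get the higher moments, ∫|u|² dξ = A²·(√(π)·σ).
Hence A² = 1/[√(π)·σ].
With σ = 1.060: A² = 0.53225 and A = 0.72956.

A ≈ 0.7296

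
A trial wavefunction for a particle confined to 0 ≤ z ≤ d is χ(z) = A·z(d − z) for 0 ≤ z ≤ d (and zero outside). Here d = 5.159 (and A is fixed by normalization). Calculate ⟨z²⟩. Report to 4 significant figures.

⟨z^2⟩ ≈ 7.604

The expectation value is the |χ|²-weighted average of z^2: ∫ z^2|χ|² dz.
Expanding the polynomial and integrating term by term, since the A² factors cancel between numerator and denominator, ⟨z²⟩ = 2·d^2/7.
Putting d = 5.159 gives 7.6044.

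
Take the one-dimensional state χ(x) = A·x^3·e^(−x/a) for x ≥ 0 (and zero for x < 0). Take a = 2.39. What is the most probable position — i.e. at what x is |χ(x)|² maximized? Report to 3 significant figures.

x ≈ 7.17

Set d/dx [|χ(x)|²] = 0 and solve for x > 0.
Solving yields x = 3·a.
With a = 2.39, the most probable position is 7.170.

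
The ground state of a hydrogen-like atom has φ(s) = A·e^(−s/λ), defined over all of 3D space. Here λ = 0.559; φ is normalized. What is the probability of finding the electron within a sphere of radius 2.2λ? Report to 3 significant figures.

P = ∫ |φ|² 4πs² ds over s ≤ 2.2λ.
Normalization gives A² = 1/(π·λ^3).
Substituting u = s/λ, A², 4π and the length scale all cancel in the ratio: P = ∫_{0}^{2.2} u^2·e^(-2·u) du / ∫_{0}^{∞} u^2·e^(-2·u) du.
With ∫ u^2·e^(-2·u) du = -(2·u^2 + 2·u + 1)·e^(-2·u)/4 + C, the region integral is 1/4 - 377·e^(-22/5)/100 and the full one is 1/4.
The region integral divided by the full integral gives P = 0.8149.

P ≈ 0.815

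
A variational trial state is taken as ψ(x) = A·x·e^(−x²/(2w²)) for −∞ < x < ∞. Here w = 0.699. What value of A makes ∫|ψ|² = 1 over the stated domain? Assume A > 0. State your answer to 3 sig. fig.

Normalization requires ∫|ψ|² dx = 1, integrated from −∞ to ∞.
The integral (without the A² prefactor) comes out to √(π)·w^3/2.
Setting this equal to 1 gives A² = 1/(√(π)·w^3/2).
Substituting w = 0.699 gives A² = 3.304, so A = 1.818.

A ≈ 1.82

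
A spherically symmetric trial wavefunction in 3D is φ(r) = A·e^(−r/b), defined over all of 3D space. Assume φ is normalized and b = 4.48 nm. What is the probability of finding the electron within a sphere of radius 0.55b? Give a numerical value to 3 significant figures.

P = ∫ |φ|² 4πr² dr over r ≤ 0.55b.
The full normalization integral is A²·[π·b^3] = 1, fixing A².
Let u = r/b; then A², 4π and the length scale all cancel, so P = ∫_{0}^{0.55} u^2·e^(-2·u) du ÷ ∫_{0}^{∞} u^2·e^(-2·u) du.
With ∫ u^2·e^(-2·u) du = -(2·u^2 + 2·u + 1)·e^(-2·u)/4 + C, the region integral is 1/4 - 541·e^(-11/10)/800 and the full one is 1/4.
The region integral divided by the full integral gives P = 0.09958.

P ≈ 0.0996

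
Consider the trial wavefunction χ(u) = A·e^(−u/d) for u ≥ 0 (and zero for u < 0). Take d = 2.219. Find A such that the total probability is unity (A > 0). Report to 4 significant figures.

A ≈ 0.9494

Normalization requires ∫|χ|² du = 1, integrated from 0 to ∞.
With ∫₀^∞ u^0 e^(−αu) du = 0!/α^1, ∫|χ|² du = A²·(d/2).
Plugging in d = 2.219 yields A = 0.94937.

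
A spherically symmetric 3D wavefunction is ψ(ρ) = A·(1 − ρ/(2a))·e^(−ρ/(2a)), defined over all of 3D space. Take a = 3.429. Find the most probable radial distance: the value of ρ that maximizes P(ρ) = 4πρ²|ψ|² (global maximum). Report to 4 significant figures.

ρ ≈ 17.95

The maximum of P(ρ) = 4πρ²|ψ|² occurs where its derivative vanishes.
Solving yields ρ = a·(√(5) + 3).
With a = 3.429, the most probable radial distance is 17.954.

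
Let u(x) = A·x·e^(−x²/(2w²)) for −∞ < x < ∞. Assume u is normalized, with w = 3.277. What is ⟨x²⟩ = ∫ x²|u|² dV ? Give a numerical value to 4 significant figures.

⟨x^2⟩ ≈ 16.11

⟨x²⟩ = ∫ x^2 |u|² dx over the full domain.
The ratio of the moment integral to the normalization integral gives ⟨x²⟩ = 3·w^2/2.
Putting w = 3.277 gives 16.108.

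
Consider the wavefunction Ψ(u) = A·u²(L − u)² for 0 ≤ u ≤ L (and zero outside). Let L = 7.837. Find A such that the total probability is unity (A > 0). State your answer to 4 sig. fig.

Require ∫ |Ψ|² du = 1 over the whole domain.
Expanding the polynomial and integrating term by term, the integral (without the A² prefactor) comes out to L^9/630.
So A² = (L^9/630)^(−1).
Substituting L = 7.837 gives A² = 0.0000056493, so A = 0.0023768.

A ≈ 0.002377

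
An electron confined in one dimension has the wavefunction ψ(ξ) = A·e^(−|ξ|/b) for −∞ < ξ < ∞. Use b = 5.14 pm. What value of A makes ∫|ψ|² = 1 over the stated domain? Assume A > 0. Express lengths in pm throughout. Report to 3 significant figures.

The normalization condition is ∫|ψ|² dξ = 1 from −∞ to ∞.
∫|ψ|² dξ = A²·(b).
Hence A² = 1/[b].
With b = 5.14: A² = 0.1946 and A = 0.4411.

A ≈ 0.441 pm^(-1/2)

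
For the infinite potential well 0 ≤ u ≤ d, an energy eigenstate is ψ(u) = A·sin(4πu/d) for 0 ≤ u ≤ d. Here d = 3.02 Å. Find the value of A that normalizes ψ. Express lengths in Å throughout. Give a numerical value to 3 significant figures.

A ≈ 0.814 Å^(-1/2)

Normalization requires ∫|ψ|² du = 1, integrated from 0 to d.
With ∫₀^d sin²(nπu/d) du = d/2, carrying out the integral gives A² · d/2.
So A² = (d/2)^(−1).
Substituting d = 3.02 gives A² = 0.6623, so A = 0.8138.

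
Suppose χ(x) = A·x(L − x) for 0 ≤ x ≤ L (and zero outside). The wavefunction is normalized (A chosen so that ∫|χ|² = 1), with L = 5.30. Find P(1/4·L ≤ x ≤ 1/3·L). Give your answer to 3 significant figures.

P ≈ 0.106

P = ∫_{1/4·L}^{1/3·L} |χ(x)|² dx.
With A² fixed by ∫|χ|² = 1, i.e. A² = (L^5/30)^(−1), substitute and integrate.
In terms of u = x/L (A² and the length scale cancel between numerator and denominator), P = [∫_{1/4}^{1/3} u^2·(1 - u)^2 du] / [∫_{0}^{1} u^2·(1 - u)^2 du].
With ∫ u^2·(1 - u)^2 du = u^3·(6·u^2 - 15·u + 10)/30 + C, the region integral is ≈ 0.0035454 and the full one is 1/30.
Taking the ratio, P = 0.1064.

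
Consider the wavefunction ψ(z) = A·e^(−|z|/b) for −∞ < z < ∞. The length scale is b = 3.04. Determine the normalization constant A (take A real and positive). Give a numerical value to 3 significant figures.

A ≈ 0.574

Require ∫ |ψ|² dz = 1 over the whole domain.
Using ∫₀^∞ zⁿ e^(−αz) dz = n!/αⁿ⁺¹, with ψ = A·e^(−|z|/b), the integral evaluates to A²·[b].
With b = 3.04: A² = 0.3289 and A = 0.5735.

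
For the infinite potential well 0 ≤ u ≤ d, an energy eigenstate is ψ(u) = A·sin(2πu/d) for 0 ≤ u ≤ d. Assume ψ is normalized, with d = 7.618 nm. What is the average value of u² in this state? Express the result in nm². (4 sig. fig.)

⟨u²⟩ = ∫ u^2 |ψ|² du over the full domain.
Since the A² factors cancel between numerator and denominator, ⟨u²⟩ = -d^2/(8·π^2) + d^2/3.
Putting d = 7.618 gives 18.610.

⟨u^2⟩ ≈ 18.61 nm^2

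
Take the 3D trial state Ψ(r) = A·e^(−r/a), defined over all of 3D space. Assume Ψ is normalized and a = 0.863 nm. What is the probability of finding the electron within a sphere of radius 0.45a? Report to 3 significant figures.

P = ∫ |Ψ|² 4πr² dr over r ≤ 0.45a.
Normalization gives A² = 1/(π·a^3).
Let u = r/a; then A², 4π and the length scale all cancel, so P = ∫_{0}^{0.45} u^2·e^(-2·u) du ÷ ∫_{0}^{∞} u^2·e^(-2·u) du.
Using ∫ u^2·e^(-2·u) du = -(2·u^2 + 2·u + 1)·e^(-2·u)/4, the numerator is 1/4 - 461·e^(-9/10)/800 and the denominator is 1/4.
This evaluates to P = 0.06286.

P ≈ 0.0629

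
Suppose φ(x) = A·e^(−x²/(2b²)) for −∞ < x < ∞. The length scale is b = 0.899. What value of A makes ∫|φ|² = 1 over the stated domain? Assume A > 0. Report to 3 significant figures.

Require ∫ |φ|² dx = 1 over the whole domain.
Differentiating ∫e^(−αx²) dx = √(π/α) under α to get the higher moments, with φ = A·e^(−x²/(2b²)), the integral evaluates to A²·[√(π)·b].
So A² = (√(π)·b)^(−1).
With b = 0.899: A² = 0.6276 and A = 0.7922.

A ≈ 0.792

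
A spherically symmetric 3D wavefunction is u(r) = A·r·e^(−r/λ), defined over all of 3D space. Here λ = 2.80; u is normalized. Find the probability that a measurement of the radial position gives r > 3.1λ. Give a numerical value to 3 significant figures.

P = ∫ |u|² 4πr² dr over r > 3.1λ.
The full normalization integral is A²·[3·π·λ^5] = 1, fixing A².
In terms of t = r/λ (A², 4π and the length scale all cancel between numerator and denominator), P = [∫_{3.1}^{∞} t^4·e^(-2·t) dt] / [∫_{0}^{∞} t^4·e^(-2·t) dt].
An antiderivative of t^4·e^(-2·t) is -(t^4/2 + t^3 + 3·t^2/2 + 3·t/2 + 3/4)·e^(-2·t); evaluating from 3.1 to ∞ gives ≈ 0.19438, while the full integral is 3/4.
This evaluates to P = 0.2592.

P ≈ 0.259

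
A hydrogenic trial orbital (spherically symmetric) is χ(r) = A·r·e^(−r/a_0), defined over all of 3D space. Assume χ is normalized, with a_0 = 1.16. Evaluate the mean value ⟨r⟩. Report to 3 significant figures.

⟨r⟩ ≈ 2.90

By definition ⟨r⟩ = ∫ r |χ(r)|² 4πr² dr.
Evaluating both integrals, ⟨r⟩ = 5·a_0/2.
Putting a_0 = 1.16 gives 2.900.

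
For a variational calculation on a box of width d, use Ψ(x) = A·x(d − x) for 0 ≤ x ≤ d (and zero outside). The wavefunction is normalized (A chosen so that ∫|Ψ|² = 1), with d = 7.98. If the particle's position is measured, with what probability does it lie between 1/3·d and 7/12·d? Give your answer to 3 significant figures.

P ≈ 0.444

P = ∫_{1/3·d}^{7/12·d} |Ψ(x)|² dx.
With A² fixed by ∫|Ψ|² = 1, i.e. A² = (d^5/30)^(−1), substitute and integrate.
In terms of u = x/d (A² and the length scale cancel between numerator and denominator), P = [∫_{1/3}^{7/12} u^2·(1 - u)^2 du] / [∫_{0}^{1} u^2·(1 - u)^2 du].
Using ∫ u^2·(1 - u)^2 du = u^3·(6·u^2 - 15·u + 10)/30, the numerator is ≈ 0.014783 and the denominator is 1/30.
This works out to P = 0.4435.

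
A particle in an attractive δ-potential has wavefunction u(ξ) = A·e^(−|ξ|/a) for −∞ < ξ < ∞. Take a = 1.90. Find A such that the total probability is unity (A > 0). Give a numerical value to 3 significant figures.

The normalization condition is ∫|u|² dξ = 1 from −∞ to ∞.
Recall ∫₀^∞ ξ^m e^(−ξ/β) dξ = m!·β^(m+1), the integral (without the A² prefactor) comes out to a.
Setting this equal to 1 gives A² = 1/(a).
With a = 1.90: A² = 0.5263 and A = 0.7255.

A ≈ 0.725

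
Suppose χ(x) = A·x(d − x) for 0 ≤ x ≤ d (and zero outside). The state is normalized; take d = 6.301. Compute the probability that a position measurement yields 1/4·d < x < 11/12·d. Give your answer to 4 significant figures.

P ≈ 0.8914

The probability is P = ∫ |χ|² dx over [1/4·d, 11/12·d].
Since A² = 1/(d^5/30), this is the region integral divided by the full normalization integral.
In terms of u = x/d (A² and the length scale cancel between numerator and denominator), P = [∫_{1/4}^{11/12} u^2·(1 - u)^2 du] / [∫_{0}^{1} u^2·(1 - u)^2 du].
An antiderivative of u^2·(1 - u)^2 is u^3·(6·u^2 - 15·u + 10)/30; evaluating from 1/4 to 11/12 gives ≈ 0.0297132, while the full integral is 1/30.
Evaluating gives P = 4621/5184.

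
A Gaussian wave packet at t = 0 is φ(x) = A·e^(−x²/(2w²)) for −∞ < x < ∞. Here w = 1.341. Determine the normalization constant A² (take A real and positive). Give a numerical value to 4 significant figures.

A^2 ≈ 0.4207

Require ∫ |φ|² dx = 1 over the whole domain.
∫|φ|² dx = A²·(√(π)·w).
Setting this equal to 1 gives A² = 1/(√(π)·w).
Plugging in w = 1.341 yields A = 0.64863.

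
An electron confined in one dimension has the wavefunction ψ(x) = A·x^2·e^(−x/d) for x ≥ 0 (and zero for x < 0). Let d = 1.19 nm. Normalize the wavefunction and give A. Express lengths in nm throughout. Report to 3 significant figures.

A ≈ 0.747 nm^(-5/2)

We need A² ∫|f|² dx = 1, taking the integral from 0 to ∞.
Recall ∫₀^∞ x^m e^(−x/β) dx = m!·β^(m+1), with ψ = A·x^2·e^(−x/d), the integral evaluates to A²·[3·d^5/4].
Hence A² = 1/[3·d^5/4].
Substituting d = 1.19 gives A² = 0.5587, so A = 0.7475.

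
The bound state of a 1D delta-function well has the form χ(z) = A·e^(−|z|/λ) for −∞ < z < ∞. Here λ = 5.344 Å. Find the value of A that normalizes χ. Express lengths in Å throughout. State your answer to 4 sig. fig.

A ≈ 0.4326 Å^(-1/2)

The normalization condition is ∫|χ|² dz = 1 from −∞ to ∞.
Carrying out the integral gives A² · λ.
Setting this equal to 1 gives A² = 1/(λ).
Plugging in λ = 5.344 yields A = 0.43258.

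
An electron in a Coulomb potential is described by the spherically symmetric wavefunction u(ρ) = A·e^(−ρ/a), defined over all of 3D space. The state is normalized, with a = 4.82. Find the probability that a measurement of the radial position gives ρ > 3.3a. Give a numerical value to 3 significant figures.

With dV = 4πρ²dρ, the probability is ∫|u|² dV over ρ > 3.3a.
The full normalization integral is A²·[π·a^3] = 1, fixing A².
Substituting t = ρ/a, A², 4π and the length scale all cancel in the ratio: P = ∫_{3.3}^{∞} t^2·e^(-2·t) dt / ∫_{0}^{∞} t^2·e^(-2·t) dt.
With ∫ t^2·e^(-2·t) dt = -(2·t^2 + 2·t + 1)·e^(-2·t)/4 + C, the region integral is 1469·e^(-33/5)/200 and the full one is 1/4.
This evaluates to P = 0.03997.

P ≈ 0.0400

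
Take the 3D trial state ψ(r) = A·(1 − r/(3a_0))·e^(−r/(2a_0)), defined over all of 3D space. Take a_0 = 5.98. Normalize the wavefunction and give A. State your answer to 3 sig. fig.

Require ∫ |ψ|² 4πr² dr = 1 over the whole domain.
With ∫₀^∞ r^4 e^(−αr) dr = 4!/α^5, carrying out the integral gives A² · 8·π·a_0^3/3.
So A² = (8·π·a_0^3/3)^(−1).
Plugging in a_0 = 5.98 yields A = 0.02363.

A ≈ 0.0236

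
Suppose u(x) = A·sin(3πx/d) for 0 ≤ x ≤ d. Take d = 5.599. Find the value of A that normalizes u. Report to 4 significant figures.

Require ∫ |u|² dx = 1 over the whole domain.
Carrying out the integral gives A² · d/2.
Setting this equal to 1 gives A² = 1/(d/2).
Substituting d = 5.599 gives A² = 0.35721, so A = 0.59767.

A ≈ 0.5977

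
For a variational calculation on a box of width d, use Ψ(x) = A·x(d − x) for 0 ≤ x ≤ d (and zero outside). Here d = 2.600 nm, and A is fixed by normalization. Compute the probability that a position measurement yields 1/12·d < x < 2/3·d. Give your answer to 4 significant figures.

P = ∫_{1/12·d}^{2/3·d} |Ψ(x)|² dx.
Since A² = 1/(d^5/30), this is the region integral divided by the full normalization integral.
Let u = x/d; then A² and the length scale cancel, so P = ∫_{1/12}^{2/3} u^2·(1 - u)^2 du ÷ ∫_{0}^{1} u^2·(1 - u)^2 du.
With ∫ u^2·(1 - u)^2 du = u^3·(6·u^2 - 15·u + 10)/30 + C, the region integral is ≈ 0.0261679 and the full one is 1/30.
Evaluating gives P = 0.78504.

P ≈ 0.7850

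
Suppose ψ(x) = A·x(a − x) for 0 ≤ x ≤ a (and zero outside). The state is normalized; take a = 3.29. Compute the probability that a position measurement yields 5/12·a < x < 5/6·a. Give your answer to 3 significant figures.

P ≈ 0.618

The probability is P = ∫ |ψ|² dx over [5/12·a, 5/6·a].
The normalization integral ∫|ψ|²dx over the whole domain equals a^5/30·A², and A² cancels in the ratio.
Substituting u = x/a, A² and the length scale cancel in the ratio: P = ∫_{5/12}^{5/6} u^2·(1 - u)^2 du / ∫_{0}^{1} u^2·(1 - u)^2 du.
Using ∫ u^2·(1 - u)^2 du = u^3·(6·u^2 - 15·u + 10)/30, the numerator is ≈ 0.020596 and the denominator is 1/30.
Taking the ratio, P = 0.6179.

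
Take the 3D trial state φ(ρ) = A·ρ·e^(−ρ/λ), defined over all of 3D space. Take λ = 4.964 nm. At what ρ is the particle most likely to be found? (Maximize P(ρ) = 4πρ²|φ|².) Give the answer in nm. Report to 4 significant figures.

ρ ≈ 9.928 nm

The maximum of P(ρ) = 4πρ²|φ|² occurs where its derivative vanishes.
This gives ρ = 2·λ.
With λ = 4.964, the most probable radial distance is 9.9280 nm.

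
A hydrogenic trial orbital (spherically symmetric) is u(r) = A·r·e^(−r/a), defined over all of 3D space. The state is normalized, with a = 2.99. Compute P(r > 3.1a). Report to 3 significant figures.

P ≈ 0.259

P = ∫ |u|² 4πr² dr over r > 3.1a.
Normalization gives A² = 1/(3·π·a^5).
In terms of t = r/a (A², 4π and the length scale all cancel between numerator and denominator), P = [∫_{3.1}^{∞} t^4·e^(-2·t) dt] / [∫_{0}^{∞} t^4·e^(-2·t) dt].
Using ∫ t^4·e^(-2·t) dt = -(t^4/2 + t^3 + 3·t^2/2 + 3·t/2 + 3/4)·e^(-2·t), the numerator is ≈ 0.19438 and the denominator is 3/4.
This evaluates to P = 0.2592.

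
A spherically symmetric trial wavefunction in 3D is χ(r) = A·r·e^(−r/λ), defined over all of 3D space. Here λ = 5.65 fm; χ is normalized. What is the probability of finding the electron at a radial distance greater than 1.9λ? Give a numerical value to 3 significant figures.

P ≈ 0.668

P = ∫ |χ|² 4πr² dr over r > 1.9λ.
Normalization gives A² = 1/(3·π·λ^5).
In terms of u = r/λ (A², 4π and the length scale all cancel between numerator and denominator), P = [∫_{1.9}^{∞} u^4·e^(-2·u) du] / [∫_{0}^{∞} u^4·e^(-2·u) du].
An antiderivative of u^4·e^(-2·u) is -(u^4/2 + u^3 + 3·u^2/2 + 3·u/2 + 3/4)·e^(-2·u); evaluating from 1.9 to ∞ gives ≈ 0.50088, while the full integral is 3/4.
The region integral divided by the full integral gives P = 0.6678.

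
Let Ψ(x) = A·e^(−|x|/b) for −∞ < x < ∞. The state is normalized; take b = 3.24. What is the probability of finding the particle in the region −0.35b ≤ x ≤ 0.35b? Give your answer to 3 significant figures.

|Ψ|² is the probability density, so P = ∫_{−0.35b}^{0.35b} |Ψ|² dx.
The normalization integral ∫|Ψ|²dx over the whole domain equals b·A², and A² cancels in the ratio.
Both integrals are even about x = 0, so only the x ≥ 0 halves are needed (the factors of 2 cancel). In terms of u = x/b (A² and the length scale cancel between numerator and denominator), P = [∫_{0}^{0.35} e^(-2·u) du] / [∫_{0}^{∞} e^(-2·u) du].
An antiderivative of e^(-2·u) is -e^(-2·u)/2; evaluating from 0 to 0.35 gives 1/2 - e^(-7/10)/2, while the full integral is 1/2.
The result is P = 0.5034.

P ≈ 0.503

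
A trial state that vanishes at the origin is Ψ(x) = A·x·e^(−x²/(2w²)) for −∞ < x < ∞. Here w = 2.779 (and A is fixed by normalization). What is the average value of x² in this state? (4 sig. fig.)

The expectation value is the |Ψ|²-weighted average of x^2: ∫ x^2|Ψ|² dx.
Using the Gaussian integral ∫_{−∞}^{∞} e^(−αx²) dx = √(π/α), evaluating both integrals, ⟨x²⟩ = 3·w^2/2.
Putting w = 2.779 gives 11.584.

⟨x^2⟩ ≈ 11.58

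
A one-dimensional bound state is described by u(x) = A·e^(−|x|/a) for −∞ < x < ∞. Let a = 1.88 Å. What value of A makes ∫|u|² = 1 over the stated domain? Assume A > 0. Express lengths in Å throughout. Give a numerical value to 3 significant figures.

A ≈ 0.729 Å^(-1/2)

We need A² ∫|f|² dx = 1, taking the integral from −∞ to ∞.
∫|u|² dx = A²·(a).
So A² = (a)^(−1).
Substituting a = 1.88 gives A² = 0.5319, so A = 0.7293.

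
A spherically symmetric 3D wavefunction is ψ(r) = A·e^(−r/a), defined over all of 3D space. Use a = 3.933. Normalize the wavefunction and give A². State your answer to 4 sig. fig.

A^2 ≈ 0.005232

We need A² ∫|f|² 4πr² dr = 1, taking the integral from 0 to ∞.
The angular integral contributes 4π, leaving ∫₀^∞ r²|ψ|² dr.
With ψ = A·e^(−r/a), the integral evaluates to A²·[π·a^3].
So A² = (π·a^3)^(−1).
With a = 3.933: A² = 0.0052321 and A = 0.072333.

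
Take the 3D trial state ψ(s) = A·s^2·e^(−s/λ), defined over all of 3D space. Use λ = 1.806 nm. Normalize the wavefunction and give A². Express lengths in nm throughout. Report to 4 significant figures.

The normalization condition is ∫|ψ|² 4πs² ds = 1 from 0 to ∞.
The angular integral contributes 4π, leaving ∫₀^∞ s²|ψ|² ds.
Recall ∫₀^∞ s^m e^(−s/β) ds = m!·β^(m+1), with ψ = A·s^2·e^(−s/λ), the integral evaluates to A²·[45·π·λ^7/2].
So A² = (45·π·λ^7/2)^(−1).
Substituting λ = 1.806 gives A² = 0.00022576, so A = 0.015025.

A^2 ≈ 0.0002258 nm^(-7)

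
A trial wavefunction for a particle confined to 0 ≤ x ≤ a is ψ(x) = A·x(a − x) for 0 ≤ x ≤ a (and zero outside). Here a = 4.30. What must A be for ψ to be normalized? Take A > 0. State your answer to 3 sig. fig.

A ≈ 0.143

We need A² ∫|f|² dx = 1, taking the integral from 0 to a.
The integral (without the A² prefactor) comes out to a^5/30.
So A² = (a^5/30)^(−1).
With a = 4.30: A² = 0.02041 and A = 0.1429.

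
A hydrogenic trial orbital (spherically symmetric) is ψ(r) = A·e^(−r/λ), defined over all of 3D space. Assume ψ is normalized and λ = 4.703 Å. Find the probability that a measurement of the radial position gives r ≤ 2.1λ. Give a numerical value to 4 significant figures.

P ≈ 0.7898

P = ∫ |ψ|² 4πr² dr over r ≤ 2.1λ.
Normalization gives A² = 1/(π·λ^3).
Let u = r/λ; then A², 4π and the length scale all cancel, so P = ∫_{0}^{2.1} u^2·e^(-2·u) du ÷ ∫_{0}^{∞} u^2·e^(-2·u) du.
Using ∫ u^2·e^(-2·u) du = -(2·u^2 + 2·u + 1)·e^(-2·u)/4, the numerator is 1/4 - 701·e^(-21/5)/200 and the denominator is 1/4.
The region integral divided by the full integral gives P = 0.78976.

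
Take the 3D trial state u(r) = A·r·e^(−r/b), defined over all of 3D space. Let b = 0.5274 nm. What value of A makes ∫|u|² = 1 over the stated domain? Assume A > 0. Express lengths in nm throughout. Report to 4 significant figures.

Normalization requires ∫|u|² 4πr² dr = 1, integrated from 0 to ∞.
In 3D with spherical symmetry the volume element is 4πr² dr.
Using ∫₀^∞ rⁿ e^(−αr) dr = n!/αⁿ⁺¹, carrying out the integral gives A² · 3·π·b^5.
Substituting b = 0.5274 gives A² = 2.6003, so A = 1.6126.

A ≈ 1.613 nm^(-5/2)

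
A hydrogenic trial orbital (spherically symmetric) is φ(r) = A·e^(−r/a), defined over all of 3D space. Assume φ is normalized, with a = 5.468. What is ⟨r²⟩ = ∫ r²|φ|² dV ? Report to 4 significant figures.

⟨r^2⟩ ≈ 89.70

⟨r²⟩ = ∫ r^2 |φ|² 4πr² dr over the full domain.
Using ∫₀^∞ rⁿ e^(−αr) dr = n!/αⁿ⁺¹, evaluating both integrals, ⟨r²⟩ = 3·a^2.
Putting a = 5.468 gives 89.697.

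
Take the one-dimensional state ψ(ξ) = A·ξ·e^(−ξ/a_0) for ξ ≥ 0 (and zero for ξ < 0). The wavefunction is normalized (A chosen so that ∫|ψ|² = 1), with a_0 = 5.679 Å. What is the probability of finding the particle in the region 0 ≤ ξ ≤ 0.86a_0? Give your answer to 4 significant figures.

P ≈ 0.2481

|ψ|² is the probability density, so P = ∫_{0}^{0.86a_0} |ψ|² dξ.
With A² fixed by ∫|ψ|² = 1, i.e. A² = (a_0^3/4)^(−1), substitute and integrate.
Substituting u = ξ/a_0, A² and the length scale cancel in the ratio: P = ∫_{0}^{0.86} u^2·e^(-2·u) du / ∫_{0}^{∞} u^2·e^(-2·u) du.
Using ∫ u^2·e^(-2·u) du = -(2·u^2 + 2·u + 1)·e^(-2·u)/4, the numerator is 1/4 - 5249·e^(-43/25)/5000 and the denominator is 1/4.
The result is P = 0.24807.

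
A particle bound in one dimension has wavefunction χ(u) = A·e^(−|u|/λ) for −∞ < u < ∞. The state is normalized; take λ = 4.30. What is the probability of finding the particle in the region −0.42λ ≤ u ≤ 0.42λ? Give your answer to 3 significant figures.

P = ∫_{−0.42λ}^{0.42λ} |χ(u)|² du.
The normalization integral ∫|χ|²du over the whole domain equals λ·A², and A² cancels in the ratio.
Both integrals are even about u = 0, so only the u ≥ 0 halves are needed (the factors of 2 cancel). In terms of t = u/λ (A² and the length scale cancel between numerator and denominator), P = [∫_{0}^{0.42} e^(-2·t) dt] / [∫_{0}^{∞} e^(-2·t) dt].
An antiderivative of e^(-2·t) is -e^(-2·t)/2; evaluating from 0 to 0.42 gives 1/2 - e^(-21/25)/2, while the full integral is 1/2.
This works out to P = 0.5683.

P ≈ 0.568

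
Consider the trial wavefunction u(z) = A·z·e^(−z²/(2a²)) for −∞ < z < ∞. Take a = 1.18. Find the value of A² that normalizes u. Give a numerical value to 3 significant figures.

A^2 ≈ 0.687

Require ∫ |u|² dz = 1 over the whole domain.
With ∫_{−∞}^{∞} z^(2m) e^(−αz²) dz = (2m−1)!!·√π / (2^m α^(m+1/2)), with u = A·z·e^(−z²/(2a²)), the integral evaluates to A²·[√(π)·a^3/2].
So A² = (√(π)·a^3/2)^(−1).
Substituting a = 1.18 gives A² = 0.6868, so A = 0.8287.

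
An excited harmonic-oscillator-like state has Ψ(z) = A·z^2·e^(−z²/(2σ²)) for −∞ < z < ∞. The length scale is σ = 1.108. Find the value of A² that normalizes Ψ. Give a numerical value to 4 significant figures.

A^2 ≈ 0.4505

Normalization requires ∫|Ψ|² dz = 1, integrated from −∞ to ∞.
Using the Gaussian integral ∫_{−∞}^{∞} e^(−αz²) dz = √(π/α), the integral (without the A² prefactor) comes out to 3·√(π)·σ^5/4.
Setting this equal to 1 gives A² = 1/(3·√(π)·σ^5/4).
Substituting σ = 1.108 gives A² = 0.45047, so A = 0.67117.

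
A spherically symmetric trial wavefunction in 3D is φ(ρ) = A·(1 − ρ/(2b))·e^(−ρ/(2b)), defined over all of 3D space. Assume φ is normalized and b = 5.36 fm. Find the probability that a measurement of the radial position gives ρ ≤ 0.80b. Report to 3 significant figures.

With dV = 4πρ²dρ, the probability is ∫|φ|² dV over ρ ≤ 0.80b.
Normalization gives A² = 1/(8·π·b^3).
Substituting u = ρ/b, A², 4π and the length scale all cancel in the ratio: P = ∫_{0}^{0.80} u^2·(1 - u/2)^2·e^(-u) du / ∫_{0}^{∞} u^2·(1 - u/2)^2·e^(-u) du.
With ∫ u^2·(1 - u/2)^2·e^(-u) du = -(u^4/4 + u^2 + 2·u + 2)·e^(-u) + C, the region integral is 2 - 2714·e^(-4/5)/625 and the full one is 2.
The region integral divided by the full integral gives P = 0.02442.

P ≈ 0.0244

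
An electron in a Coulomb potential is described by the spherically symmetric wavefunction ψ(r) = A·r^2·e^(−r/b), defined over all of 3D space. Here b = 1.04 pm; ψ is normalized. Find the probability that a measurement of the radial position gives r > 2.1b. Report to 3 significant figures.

P ≈ 0.867

P = ∫ |ψ|² 4πr² dr over r > 2.1b.
The full normalization integral is A²·[45·π·b^7/2] = 1, fixing A².
Substituting u = r/b, A², 4π and the length scale all cancel in the ratio: P = ∫_{2.1}^{∞} u^6·e^(-2·u) du / ∫_{0}^{∞} u^6·e^(-2·u) du.
With ∫ u^6·e^(-2·u) du = -(4·u^6 + 12·u^5 + 30·u^4 + 60·u^3 + 90·u^2 + 90·u + 45)·e^(-2·u)/8 + C, the region integral is ≈ 4.8795 and the full one is 45/8.
Taking the ratio yields P = 0.8675.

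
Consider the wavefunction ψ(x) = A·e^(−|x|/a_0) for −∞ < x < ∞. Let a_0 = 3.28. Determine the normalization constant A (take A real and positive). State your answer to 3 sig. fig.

We need A² ∫|f|² dx = 1, taking the integral from −∞ to ∞.
Using ∫₀^∞ xⁿ e^(−αx) dx = n!/αⁿ⁺¹, with ψ = A·e^(−|x|/a_0), the integral evaluates to A²·[a_0].
Plugging in a_0 = 3.28 yields A = 0.5522.

A ≈ 0.552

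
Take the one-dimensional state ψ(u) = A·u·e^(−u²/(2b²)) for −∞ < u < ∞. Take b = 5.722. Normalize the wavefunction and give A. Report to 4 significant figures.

A ≈ 0.07761

Require ∫ |ψ|² du = 1 over the whole domain.
With ∫_{−∞}^{∞} u^(2m) e^(−αu²) du = (2m−1)!!·√π / (2^m α^(m+1/2)), the integral (without the A² prefactor) comes out to √(π)·b^3/2.
With b = 5.722: A² = 0.0060230 and A = 0.077608.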